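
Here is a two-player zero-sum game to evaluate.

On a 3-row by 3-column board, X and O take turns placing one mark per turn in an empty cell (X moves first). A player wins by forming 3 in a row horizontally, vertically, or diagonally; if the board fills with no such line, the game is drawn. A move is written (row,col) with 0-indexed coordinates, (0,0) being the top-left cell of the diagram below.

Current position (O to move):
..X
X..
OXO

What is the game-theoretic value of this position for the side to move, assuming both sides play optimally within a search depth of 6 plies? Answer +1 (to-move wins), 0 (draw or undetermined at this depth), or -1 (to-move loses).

[..X/X../OXO] O move#1: (0,0):-1/O.X/X../OXO, (0,1):+0/.OX/X../OXO*, (1,1):+0/..X/XO./OXO, (1,2):-1/..X/X.O/OXO
[.OX/X../OXO] X move#2: (0,0):+0/XOX/X../OXO*, (1,1):+0/.OX/XX./OXO, (1,2):+0/.OX/X.X/OXO
[XOX/X../OXO] O move#3: (1,1):+0/XOX/XO./OXO*, (1,2):+0/XOX/X.O/OXO
[XOX/XO./OXO] X move#4: (1,2):+0/XOX/XOX/OXO*
[XOX/XOX/OXO] end (terminal +0, O#5); searched ..X/X../OXO to 6

value(..X/X../OXO, O) = 0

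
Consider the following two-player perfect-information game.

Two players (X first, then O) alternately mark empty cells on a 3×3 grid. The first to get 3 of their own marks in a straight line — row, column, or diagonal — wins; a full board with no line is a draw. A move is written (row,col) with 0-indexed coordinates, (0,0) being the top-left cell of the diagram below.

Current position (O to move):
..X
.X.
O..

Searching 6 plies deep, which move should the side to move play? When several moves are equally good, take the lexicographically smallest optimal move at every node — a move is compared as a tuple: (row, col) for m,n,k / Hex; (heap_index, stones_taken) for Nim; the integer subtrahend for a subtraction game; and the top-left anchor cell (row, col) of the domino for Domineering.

ply 1, O at ..X/.X./O.. | (0,0)=+0→O.X/.X./O..*; (0,1)=-1→.OX/.X./O..; (1,0)=-1→..X/OX./O..; (1,2)=-1→..X/.XO/O..; (2,1)=-1→..X/.X./OO.; (2,2)=+0→..X/.X./O.O
ply 2, X at O.X/.X./O.. | (0,1)=-1→OXX/.X./O..; (1,0)=+0→O.X/XX./O..*; (1,2)=-1→O.X/.XX/O..; (2,1)=-1→O.X/.X./OX.; (2,2)=-1→O.X/.X./O.X
ply 3, O at O.X/XX./O.. | (0,1)=-1→OOX/XX./O..; (1,2)=+0→O.X/XXO/O..*; (2,1)=-1→O.X/XX./OO.; (2,2)=-1→O.X/XX./O.O
ply 4, X at O.X/XXO/O.. | (0,1)=+0→OXX/XXO/O..*; (2,1)=+0→O.X/XXO/OX.; (2,2)=+0→O.X/XXO/O.X
ply 5, O at OXX/XXO/O.. | (2,1)=+0→OXX/XXO/OO.*; (2,2)=-1→OXX/XXO/O.O
ply 6, X at OXX/XXO/OO. | (2,2)=+0→OXX/XXO/OOX*
ply 7: OXX/XXO/OOX is terminal +0 (O); from ..X/.X./O.. depth 6

O's best at [..X/.X./O..]: (0,0)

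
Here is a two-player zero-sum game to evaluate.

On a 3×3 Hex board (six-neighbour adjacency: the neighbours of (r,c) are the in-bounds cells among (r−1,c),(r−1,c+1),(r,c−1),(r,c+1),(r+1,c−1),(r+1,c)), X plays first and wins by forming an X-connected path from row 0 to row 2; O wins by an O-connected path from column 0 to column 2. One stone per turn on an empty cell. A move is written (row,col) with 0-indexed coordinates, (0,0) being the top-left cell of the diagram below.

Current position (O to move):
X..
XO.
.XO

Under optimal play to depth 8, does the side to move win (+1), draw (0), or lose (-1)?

value(X../XO./.XO, O) = +1

p1 O@[X../XO./.XO]: (0,1)[XO./XO./.XO]-1 (0,2)[X.O/XO./.XO]-1 (1,2)[X../XOO/.XO]-1 (2,0)[X../XO./OXO]+1*
p2 X@[X../XO./OXO]: (0,1)[XX./XO./OXO]-1* (0,2)[X.X/XO./OXO]-1 (1,2)[X../XOX/OXO]-1
p3 O@[XX./XO./OXO]: (0,2)[XXO/XO./OXO]+1* (1,2)[XX./XOO/OXO]+1
p4 X@[XXO/XO./OXO] terminal -1; root [X../XO./.XO] d8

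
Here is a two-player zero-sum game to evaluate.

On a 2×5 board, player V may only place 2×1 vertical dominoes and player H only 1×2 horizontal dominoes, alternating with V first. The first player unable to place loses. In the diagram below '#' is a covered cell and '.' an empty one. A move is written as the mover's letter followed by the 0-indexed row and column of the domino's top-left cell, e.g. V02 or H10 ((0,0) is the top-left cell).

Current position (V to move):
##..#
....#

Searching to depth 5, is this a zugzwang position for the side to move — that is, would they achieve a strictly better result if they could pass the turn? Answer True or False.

[##..#/....#] V move#1: V02:+1/###.#/..#.#*, V03:-1/##.##/...##
[###.#/..#.#] H move#2: H10:-1/###.#/###.#*
[###.#/###.#] V move#3: V03:+1/#####/#####*
[#####/#####] end (terminal -1, H#4); searched ##..#/....# to 5
suppose V passes — search the same position with H to move:
pass> [##..#/....#] H move#1: H02:+1/#####/....#*, H10:-1/##..#/##..#, H11:-1/##..#/.##.#, H12:+1/##..#/..###
pass> [#####/....#] end (terminal -1, V#2); searched ##..#/....# to 5
for V: play +1, pass -1

zugzwang(##..#/....#, V) = False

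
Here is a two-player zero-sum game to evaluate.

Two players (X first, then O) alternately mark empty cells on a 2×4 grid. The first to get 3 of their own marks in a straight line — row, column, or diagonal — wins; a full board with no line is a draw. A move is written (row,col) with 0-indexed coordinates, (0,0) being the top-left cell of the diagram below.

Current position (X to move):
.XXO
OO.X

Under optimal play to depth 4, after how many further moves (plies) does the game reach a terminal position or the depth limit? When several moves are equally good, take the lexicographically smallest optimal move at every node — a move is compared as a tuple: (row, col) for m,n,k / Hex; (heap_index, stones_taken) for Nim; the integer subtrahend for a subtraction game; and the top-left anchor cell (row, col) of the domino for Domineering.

PV length from [.XXO/OO.X]: 1 ply

ply 1, X at .XXO/OO.X | (0,0)=+1→XXXO/OO.X*; (1,2)=+0→.XXO/OOXX
ply 2: XXXO/OO.X is terminal -1 (O); from .XXO/OO.X depth 4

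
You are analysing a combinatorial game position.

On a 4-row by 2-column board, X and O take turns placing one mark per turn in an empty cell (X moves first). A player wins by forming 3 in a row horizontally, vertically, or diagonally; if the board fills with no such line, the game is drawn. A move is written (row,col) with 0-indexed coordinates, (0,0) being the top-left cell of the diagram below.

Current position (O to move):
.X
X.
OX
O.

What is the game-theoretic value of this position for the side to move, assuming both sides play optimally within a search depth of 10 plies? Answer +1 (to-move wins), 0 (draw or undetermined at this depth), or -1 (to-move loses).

value(.X/X./OX/O., O) = 0

[.X/X./OX/O.] O move#1: (0,0):-1/OX/X./OX/O., (1,1):+0/.X/XO/OX/O.*, (3,1):-1/.X/X./OX/OO
[.X/XO/OX/O.] X move#2: (0,0):+0/XX/XO/OX/O.*, (3,1):+0/.X/XO/OX/OX
[XX/XO/OX/O.] O move#3: (3,1):+0/XX/XO/OX/OO*
[XX/XO/OX/OO] end (terminal +0, X#4); searched .X/X./OX/O. to 10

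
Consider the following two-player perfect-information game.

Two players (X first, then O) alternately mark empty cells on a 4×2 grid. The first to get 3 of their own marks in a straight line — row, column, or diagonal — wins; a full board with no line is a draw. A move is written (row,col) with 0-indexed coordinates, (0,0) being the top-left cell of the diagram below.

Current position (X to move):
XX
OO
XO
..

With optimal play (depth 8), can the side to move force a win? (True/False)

X winning at [XX/OO/XO/..]: False

p1 X@[XX/OO/XO/..]: (3,0)[XX/OO/XO/X.]-1 (3,1)[XX/OO/XO/.X]+0*
p2 O@[XX/OO/XO/.X]: (3,0)[XX/OO/XO/OX]+0*
p3 X@[XX/OO/XO/OX] terminal +0; root [XX/OO/XO/..] d8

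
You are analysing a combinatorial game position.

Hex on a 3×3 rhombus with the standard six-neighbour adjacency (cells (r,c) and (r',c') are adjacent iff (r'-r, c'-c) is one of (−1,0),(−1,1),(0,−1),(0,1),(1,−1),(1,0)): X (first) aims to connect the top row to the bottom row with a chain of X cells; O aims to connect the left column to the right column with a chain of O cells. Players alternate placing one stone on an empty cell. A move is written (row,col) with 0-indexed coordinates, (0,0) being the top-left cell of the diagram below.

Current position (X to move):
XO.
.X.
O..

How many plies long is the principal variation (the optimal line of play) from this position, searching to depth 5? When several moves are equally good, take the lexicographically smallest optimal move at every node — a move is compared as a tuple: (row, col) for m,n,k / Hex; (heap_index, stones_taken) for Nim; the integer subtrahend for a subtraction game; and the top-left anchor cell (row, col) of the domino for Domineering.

ply 1, X at XO./.X./O.. | (0,2)=-1→XOX/.X./O..; (1,0)=-1→XO./XX./O..; (1,2)=+1→XO./.XX/O..*; (2,1)=+1→XO./.X./OX.; (2,2)=+1→XO./.X./O.X
ply 2, O at XO./.XX/O.. | (0,2)=-1→XOO/.XX/O..*; (1,0)=-1→XO./OXX/O..; (2,1)=-1→XO./.XX/OO.; (2,2)=-1→XO./.XX/O.O
ply 3, X at XOO/.XX/O.. | (1,0)=+1→XOO/XXX/O..*; (2,1)=-1→XOO/.XX/OX.; (2,2)=-1→XOO/.XX/O.X
ply 4, O at XOO/XXX/O.. | (2,1)=-1→XOO/XXX/OO.*; (2,2)=-1→XOO/XXX/O.O
ply 5, X at XOO/XXX/OO. | (2,2)=+1→XOO/XXX/OOX*
ply 6: XOO/XXX/OOX is terminal -1 (O); from XO./.X./O.. depth 5

PV length from [XO./.X./O..]: 5 plies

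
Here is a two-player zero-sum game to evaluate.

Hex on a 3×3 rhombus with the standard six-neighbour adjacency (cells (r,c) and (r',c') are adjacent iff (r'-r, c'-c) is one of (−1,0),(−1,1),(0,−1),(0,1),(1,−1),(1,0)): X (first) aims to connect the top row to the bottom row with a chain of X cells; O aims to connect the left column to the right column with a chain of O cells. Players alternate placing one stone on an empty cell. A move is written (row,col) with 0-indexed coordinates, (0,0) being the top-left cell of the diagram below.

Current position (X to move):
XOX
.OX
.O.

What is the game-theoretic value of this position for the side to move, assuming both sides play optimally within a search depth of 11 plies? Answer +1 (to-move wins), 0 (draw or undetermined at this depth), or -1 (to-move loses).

p1 X@[XOX/.OX/.O.]: (1,0)[XOX/XOX/.O.]+1* (2,0)[XOX/.OX/XO.]+1 (2,2)[XOX/.OX/.OX]+1
p2 O@[XOX/XOX/.O.]: (2,0)[XOX/XOX/OO.]-1* (2,2)[XOX/XOX/.OO]-1
p3 X@[XOX/XOX/OO.]: (2,2)[XOX/XOX/OOX]+1*
p4 O@[XOX/XOX/OOX] terminal -1; root [XOX/.OX/.O.] d11

value(XOX/.OX/.O., X) = +1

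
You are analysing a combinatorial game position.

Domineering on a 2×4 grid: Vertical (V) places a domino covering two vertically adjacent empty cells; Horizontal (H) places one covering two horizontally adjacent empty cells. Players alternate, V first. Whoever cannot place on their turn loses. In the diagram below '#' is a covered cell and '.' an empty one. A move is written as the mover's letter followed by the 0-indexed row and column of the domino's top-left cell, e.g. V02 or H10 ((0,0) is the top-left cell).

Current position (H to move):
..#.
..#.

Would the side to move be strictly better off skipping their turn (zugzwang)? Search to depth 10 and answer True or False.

zugzwang(..#./..#., H) = False

p1 H@[..#./..#.]: H00[###./..#.]+1* H10[..#./###.]+1
p2 V@[###./..#.]: V03[####/..##]-1*
p3 H@[####/..##]: H10[####/####]+1*
p4 V@[####/####] terminal -1; root [..#./..#.] d10
pass branch (V moves first from the same position):
  | p1 V@[..#./..#.]: V00[#.#./#.#.]+1* V01[.##./.##.]+1 V03[..##/..##]-1
  | p2 H@[#.#./#.#.] terminal -1; root [..#./..#.] d10
H moving scores +1; H passing scores -1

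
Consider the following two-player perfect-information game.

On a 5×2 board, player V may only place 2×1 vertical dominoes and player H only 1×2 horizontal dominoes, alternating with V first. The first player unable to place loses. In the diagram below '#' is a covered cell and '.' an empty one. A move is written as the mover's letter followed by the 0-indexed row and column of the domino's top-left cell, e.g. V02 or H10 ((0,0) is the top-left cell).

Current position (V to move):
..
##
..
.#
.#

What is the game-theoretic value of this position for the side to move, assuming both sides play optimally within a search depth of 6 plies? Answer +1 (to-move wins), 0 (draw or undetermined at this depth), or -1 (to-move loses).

[../##/../.#/.#] V move#1: V20:-1/../##/#./##/.#*, V30:-1/../##/../##/##
[../##/#./##/.#] H move#2: H00:+1/##/##/#./##/.#*
[##/##/#./##/.#] end (terminal -1, V#3); searched ../##/../.#/.# to 6

value(../##/../.#/.#, V) = -1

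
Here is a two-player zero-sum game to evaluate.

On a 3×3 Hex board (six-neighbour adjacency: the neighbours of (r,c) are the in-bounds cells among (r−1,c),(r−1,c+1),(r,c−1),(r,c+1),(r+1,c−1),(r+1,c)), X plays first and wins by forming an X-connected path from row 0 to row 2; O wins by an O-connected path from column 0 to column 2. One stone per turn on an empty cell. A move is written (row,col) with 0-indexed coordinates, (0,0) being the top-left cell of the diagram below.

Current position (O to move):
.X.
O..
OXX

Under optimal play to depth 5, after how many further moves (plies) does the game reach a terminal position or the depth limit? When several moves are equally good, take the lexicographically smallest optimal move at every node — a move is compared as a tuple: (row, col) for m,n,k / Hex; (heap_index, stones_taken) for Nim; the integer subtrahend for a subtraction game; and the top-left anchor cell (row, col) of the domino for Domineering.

PV length from [.X./O../OXX]: 3 plies

p1 O@[.X./O../OXX]: (0,0)[OX./O../OXX]-1 (0,2)[.XO/O../OXX]-1 (1,1)[.X./OO./OXX]+1* (1,2)[.X./O.O/OXX]-1
p2 X@[.X./OO./OXX]: (0,0)[XX./OO./OXX]-1* (0,2)[.XX/OO./OXX]-1 (1,2)[.X./OOX/OXX]-1
p3 O@[XX./OO./OXX]: (0,2)[XXO/OO./OXX]+1* (1,2)[XX./OOO/OXX]+1
p4 X@[XXO/OO./OXX] terminal -1; root [.X./O../OXX] d5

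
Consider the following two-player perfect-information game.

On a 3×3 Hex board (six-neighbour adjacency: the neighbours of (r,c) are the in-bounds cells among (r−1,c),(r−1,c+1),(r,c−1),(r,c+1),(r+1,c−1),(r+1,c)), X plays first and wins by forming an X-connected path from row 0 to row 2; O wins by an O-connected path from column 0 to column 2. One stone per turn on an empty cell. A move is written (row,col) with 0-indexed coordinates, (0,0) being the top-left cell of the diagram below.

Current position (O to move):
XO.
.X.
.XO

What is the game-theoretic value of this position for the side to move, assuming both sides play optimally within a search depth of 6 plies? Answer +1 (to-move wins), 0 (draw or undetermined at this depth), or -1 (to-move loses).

value(XO./.X./.XO, O) = -1

ply 1, O at XO./.X./.XO | (0,2)=-1→XOO/.X./.XO*; (1,0)=-1→XO./OX./.XO; (1,2)=-1→XO./.XO/.XO; (2,0)=-1→XO./.X./OXO
ply 2, X at XOO/.X./.XO | (1,0)=+1→XOO/XX./.XO*; (1,2)=-1→XOO/.XX/.XO; (2,0)=-1→XOO/.X./XXO
ply 3: XOO/XX./.XO is terminal -1 (O); from XO./.X./.XO depth 6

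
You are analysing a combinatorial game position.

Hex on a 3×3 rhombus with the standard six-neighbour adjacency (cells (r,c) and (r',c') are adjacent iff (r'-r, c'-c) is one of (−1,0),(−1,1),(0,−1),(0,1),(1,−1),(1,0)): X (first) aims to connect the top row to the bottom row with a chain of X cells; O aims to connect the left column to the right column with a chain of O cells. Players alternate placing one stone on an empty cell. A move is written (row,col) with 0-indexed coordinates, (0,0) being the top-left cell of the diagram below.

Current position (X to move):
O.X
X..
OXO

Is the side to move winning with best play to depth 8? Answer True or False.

ply 1, X at O.X/X../OXO | (0,1)=+1→OXX/X../OXO*; (1,1)=+1→O.X/XX./OXO; (1,2)=+1→O.X/X.X/OXO
ply 2, O at OXX/X../OXO | (1,1)=-1→OXX/XO./OXO*; (1,2)=-1→OXX/X.O/OXO
ply 3, X at OXX/XO./OXO | (1,2)=+1→OXX/XOX/OXO*
ply 4: OXX/XOX/OXO is terminal -1 (O); from O.X/X../OXO depth 8

X winning at [O.X/X../OXO]: True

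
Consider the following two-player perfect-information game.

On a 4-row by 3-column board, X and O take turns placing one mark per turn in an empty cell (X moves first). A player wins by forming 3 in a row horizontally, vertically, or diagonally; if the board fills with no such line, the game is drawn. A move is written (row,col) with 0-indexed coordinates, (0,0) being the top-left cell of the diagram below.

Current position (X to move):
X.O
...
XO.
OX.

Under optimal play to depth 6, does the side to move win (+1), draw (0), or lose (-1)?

value(X.O/.../XO./OX., X) = +1

[X.O/.../XO./OX.] X move#1: (0,1):-1/XXO/.../XO./OX., (1,0):+1/X.O/X../XO./OX.*, (1,1):-1/X.O/.X./XO./OX., (1,2):+0/X.O/..X/XO./OX., (2,2):-1/X.O/.../XOX/OX., (3,2):-1/X.O/.../XO./OXX
[X.O/X../XO./OX.] end (terminal -1, O#2); searched X.O/.../XO./OX. to 6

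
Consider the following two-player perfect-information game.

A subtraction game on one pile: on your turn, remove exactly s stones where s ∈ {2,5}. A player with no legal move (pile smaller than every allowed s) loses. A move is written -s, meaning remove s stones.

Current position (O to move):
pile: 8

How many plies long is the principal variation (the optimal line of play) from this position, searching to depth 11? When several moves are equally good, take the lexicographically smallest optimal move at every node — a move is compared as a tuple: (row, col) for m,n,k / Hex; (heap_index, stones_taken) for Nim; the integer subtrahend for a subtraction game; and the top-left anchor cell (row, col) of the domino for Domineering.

p1 O@[8]: -2[6]-1* -5[3]-1
p2 X@[6]: -2[4]+1* -5[1]+1
p3 O@[4]: -2[2]-1*
p4 X@[2]: -2[0]+1*
p5 O@[0] terminal -1; root [8] d11

PV length from [8]: 4 plies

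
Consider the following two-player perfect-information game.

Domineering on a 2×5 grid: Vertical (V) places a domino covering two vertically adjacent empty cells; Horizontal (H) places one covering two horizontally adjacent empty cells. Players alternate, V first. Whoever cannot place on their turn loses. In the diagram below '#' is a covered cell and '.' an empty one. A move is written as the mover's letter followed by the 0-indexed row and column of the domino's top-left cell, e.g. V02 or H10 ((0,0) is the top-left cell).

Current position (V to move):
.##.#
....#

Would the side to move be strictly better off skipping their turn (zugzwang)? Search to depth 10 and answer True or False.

zugzwang(.##.#/....#, V) = True

p1 V@[.##.#/....#]: V00[###.#/#...#]-1* V03[.####/...##]-1
p2 H@[###.#/#...#]: H11[###.#/###.#]-1 H12[###.#/#.###]+1*
p3 V@[###.#/#.###] terminal -1; root [.##.#/....#] d10
if V skipped the turn, H would face:
~ p1 H@[.##.#/....#]: H10[.##.#/##..#]-1* H11[.##.#/.##.#]-1 H12[.##.#/..###]-1
~ p2 V@[.##.#/##..#]: V03[.####/##.##]+1*
~ p3 H@[.####/##.##] terminal -1; root [.##.#/....#] d10
compare (V): move=-1 vs pass=+1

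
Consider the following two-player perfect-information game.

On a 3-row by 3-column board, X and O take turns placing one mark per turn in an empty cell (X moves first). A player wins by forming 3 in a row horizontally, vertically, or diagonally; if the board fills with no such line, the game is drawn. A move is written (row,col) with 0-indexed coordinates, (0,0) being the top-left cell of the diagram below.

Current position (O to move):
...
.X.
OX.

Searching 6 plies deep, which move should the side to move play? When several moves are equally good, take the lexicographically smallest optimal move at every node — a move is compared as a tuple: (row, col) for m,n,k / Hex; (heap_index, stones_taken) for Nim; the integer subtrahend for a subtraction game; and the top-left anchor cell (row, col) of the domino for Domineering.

O's best at [.../.X./OX.]: (0,1)

p1 O@[.../.X./OX.]: (0,0)[O../.X./OX.]-1 (0,1)[.O./.X./OX.]+0* (0,2)[..O/.X./OX.]-1 (1,0)[.../OX./OX.]-1 (1,2)[.../.XO/OX.]-1 (2,2)[.../.X./OXO]-1
p2 X@[.O./.X./OX.]: (0,0)[XO./.X./OX.]+0* (0,2)[.OX/.X./OX.]+0 (1,0)[.O./XX./OX.]+0 (1,2)[.O./.XX/OX.]+0 (2,2)[.O./.X./OXX]-1
p3 O@[XO./.X./OX.]: (0,2)[XOO/.X./OX.]-1 (1,0)[XO./OX./OX.]-1 (1,2)[XO./.XO/OX.]-1 (2,2)[XO./.X./OXO]+0*
p4 X@[XO./.X./OXO]: (0,2)[XOX/.X./OXO]+0* (1,0)[XO./XX./OXO]+0 (1,2)[XO./.XX/OXO]+0
p5 O@[XOX/.X./OXO]: (1,0)[XOX/OX./OXO]+0* (1,2)[XOX/.XO/OXO]+0
p6 X@[XOX/OX./OXO]: (1,2)[XOX/OXX/OXO]+0*
p7 O@[XOX/OXX/OXO] terminal +0; root [.../.X./OX.] d6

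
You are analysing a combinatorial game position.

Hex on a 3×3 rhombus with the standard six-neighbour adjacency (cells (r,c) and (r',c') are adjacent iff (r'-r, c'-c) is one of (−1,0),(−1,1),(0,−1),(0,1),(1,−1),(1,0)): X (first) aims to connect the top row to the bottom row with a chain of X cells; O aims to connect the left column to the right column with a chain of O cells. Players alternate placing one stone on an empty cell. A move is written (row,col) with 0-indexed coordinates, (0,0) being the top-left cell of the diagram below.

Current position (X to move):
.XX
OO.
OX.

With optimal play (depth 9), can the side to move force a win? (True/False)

[.XX/OO./OX.] X move#1: (0,0):-1/XXX/OO./OX., (1,2):+1/.XX/OOX/OX.*, (2,2):-1/.XX/OO./OXX
[.XX/OOX/OX.] end (terminal -1, O#2); searched .XX/OO./OX. to 9

X winning at [.XX/OO./OX.]: True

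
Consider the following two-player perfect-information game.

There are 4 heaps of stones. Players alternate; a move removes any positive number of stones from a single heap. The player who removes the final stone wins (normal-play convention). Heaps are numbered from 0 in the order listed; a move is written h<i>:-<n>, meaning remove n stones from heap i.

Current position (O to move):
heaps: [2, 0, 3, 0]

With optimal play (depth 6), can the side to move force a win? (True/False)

[(2,0,3,0)] O move#1: h0:-1:-1/(1,0,3,0), h0:-2:-1/(0,0,3,0), h2:-1:+1/(2,0,2,0)*, h2:-2:-1/(2,0,1,0), h2:-3:-1/(2,0,0,0)
[(2,0,2,0)] X move#2: h0:-1:-1/(1,0,2,0)*, h0:-2:-1/(0,0,2,0), h2:-1:-1/(2,0,1,0), h2:-2:-1/(2,0,0,0)
[(1,0,2,0)] O move#3: h0:-1:-1/(0,0,2,0), h2:-1:+1/(1,0,1,0)*, h2:-2:-1/(1,0,0,0)
[(1,0,1,0)] X move#4: h0:-1:-1/(0,0,1,0)*, h2:-1:-1/(1,0,0,0)
[(0,0,1,0)] O move#5: h2:-1:+1/(0,0,0,0)*
[(0,0,0,0)] end (terminal -1, X#6); searched (2,0,3,0) to 6

O winning at [(2,0,3,0)]: True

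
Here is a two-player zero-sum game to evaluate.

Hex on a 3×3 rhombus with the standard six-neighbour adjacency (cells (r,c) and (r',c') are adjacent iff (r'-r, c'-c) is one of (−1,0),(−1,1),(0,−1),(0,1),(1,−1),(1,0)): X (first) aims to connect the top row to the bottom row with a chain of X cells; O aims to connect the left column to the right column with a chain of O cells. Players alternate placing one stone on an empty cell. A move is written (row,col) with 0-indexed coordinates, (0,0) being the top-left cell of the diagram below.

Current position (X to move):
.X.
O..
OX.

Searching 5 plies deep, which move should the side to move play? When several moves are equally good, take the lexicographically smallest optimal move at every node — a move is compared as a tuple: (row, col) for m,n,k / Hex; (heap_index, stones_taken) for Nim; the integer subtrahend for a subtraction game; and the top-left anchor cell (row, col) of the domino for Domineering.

X's best at [.X./O../OX.]: (0,2)

p1 X@[.X./O../OX.]: (0,0)[XX./O../OX.]-1 (0,2)[.XX/O../OX.]+1* (1,1)[.X./OX./OX.]+1 (1,2)[.X./O.X/OX.]+1 (2,2)[.X./O../OXX]-1
p2 O@[.XX/O../OX.]: (0,0)[OXX/O../OX.]-1* (1,1)[.XX/OO./OX.]-1 (1,2)[.XX/O.O/OX.]-1 (2,2)[.XX/O../OXO]-1
p3 X@[OXX/O../OX.]: (1,1)[OXX/OX./OX.]+1* (1,2)[OXX/O.X/OX.]+1 (2,2)[OXX/O../OXX]+1
p4 O@[OXX/OX./OX.] terminal -1; root [.X./O../OX.] d5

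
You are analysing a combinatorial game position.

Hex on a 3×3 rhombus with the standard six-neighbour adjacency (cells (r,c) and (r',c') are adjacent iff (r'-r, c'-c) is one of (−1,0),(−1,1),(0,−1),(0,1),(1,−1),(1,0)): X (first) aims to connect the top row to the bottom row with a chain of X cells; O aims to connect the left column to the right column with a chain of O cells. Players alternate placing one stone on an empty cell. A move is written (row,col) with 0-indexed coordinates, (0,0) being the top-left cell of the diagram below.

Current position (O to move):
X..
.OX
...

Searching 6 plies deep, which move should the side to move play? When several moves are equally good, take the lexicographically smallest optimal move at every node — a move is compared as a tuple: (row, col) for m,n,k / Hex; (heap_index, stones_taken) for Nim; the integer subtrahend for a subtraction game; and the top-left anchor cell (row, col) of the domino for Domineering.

p1 O@[X../.OX/...]: (0,1)[XO./.OX/...]-1 (0,2)[X.O/.OX/...]+1* (1,0)[X../OOX/...]-1 (2,0)[X../.OX/O..]-1 (2,1)[X../.OX/.O.]+1 (2,2)[X../.OX/..O]+1
p2 X@[X.O/.OX/...]: (0,1)[XXO/.OX/...]-1* (1,0)[X.O/XOX/...]-1 (2,0)[X.O/.OX/X..]-1 (2,1)[X.O/.OX/.X.]-1 (2,2)[X.O/.OX/..X]-1
p3 O@[XXO/.OX/...]: (1,0)[XXO/OOX/...]+1* (2,0)[XXO/.OX/O..]+1 (2,1)[XXO/.OX/.O.]+1 (2,2)[XXO/.OX/..O]+1
p4 X@[XXO/OOX/...] terminal -1; root [X../.OX/...] d6

O's best at [X../.OX/...]: (0,2)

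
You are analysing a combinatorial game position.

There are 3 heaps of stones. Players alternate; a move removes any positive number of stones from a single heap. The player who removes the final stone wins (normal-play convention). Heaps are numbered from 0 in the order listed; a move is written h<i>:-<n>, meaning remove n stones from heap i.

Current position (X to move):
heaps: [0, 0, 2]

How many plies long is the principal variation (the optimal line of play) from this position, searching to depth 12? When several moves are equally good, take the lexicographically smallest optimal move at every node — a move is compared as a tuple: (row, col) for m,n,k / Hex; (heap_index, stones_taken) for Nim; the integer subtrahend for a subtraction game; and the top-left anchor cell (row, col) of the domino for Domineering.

[(0,0,2)] X move#1: h2:-1:-1/(0,0,1), h2:-2:+1/(0,0,0)*
[(0,0,0)] end (terminal -1, O#2); searched (0,0,2) to 12

PV length from [(0,0,2)]: 1 ply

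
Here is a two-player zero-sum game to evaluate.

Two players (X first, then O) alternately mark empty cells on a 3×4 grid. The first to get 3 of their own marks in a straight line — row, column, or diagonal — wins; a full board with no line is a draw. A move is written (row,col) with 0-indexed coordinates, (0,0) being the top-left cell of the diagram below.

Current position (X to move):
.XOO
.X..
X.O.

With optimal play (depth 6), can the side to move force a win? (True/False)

X winning at [.XOO/.X../X.O.]: True

p1 X@[.XOO/.X../X.O.]: (0,0)[XXOO/.X../X.O.]-1 (1,0)[.XOO/XX../X.O.]-1 (1,2)[.XOO/.XX./X.O.]+1* (1,3)[.XOO/.X.X/X.O.]-1 (2,1)[.XOO/.X../XXO.]+1 (2,3)[.XOO/.X../X.OX]-1
p2 O@[.XOO/.XX./X.O.]: (0,0)[OXOO/.XX./X.O.]-1* (1,0)[.XOO/OXX./X.O.]-1 (1,3)[.XOO/.XXO/X.O.]-1 (2,1)[.XOO/.XX./XOO.]-1 (2,3)[.XOO/.XX./X.OO]-1
p3 X@[OXOO/.XX./X.O.]: (1,0)[OXOO/XXX./X.O.]+1* (1,3)[OXOO/.XXX/X.O.]+1 (2,1)[OXOO/.XX./XXO.]+1 (2,3)[OXOO/.XX./X.OX]+1
p4 O@[OXOO/XXX./X.O.] terminal -1; root [.XOO/.X../X.O.] d6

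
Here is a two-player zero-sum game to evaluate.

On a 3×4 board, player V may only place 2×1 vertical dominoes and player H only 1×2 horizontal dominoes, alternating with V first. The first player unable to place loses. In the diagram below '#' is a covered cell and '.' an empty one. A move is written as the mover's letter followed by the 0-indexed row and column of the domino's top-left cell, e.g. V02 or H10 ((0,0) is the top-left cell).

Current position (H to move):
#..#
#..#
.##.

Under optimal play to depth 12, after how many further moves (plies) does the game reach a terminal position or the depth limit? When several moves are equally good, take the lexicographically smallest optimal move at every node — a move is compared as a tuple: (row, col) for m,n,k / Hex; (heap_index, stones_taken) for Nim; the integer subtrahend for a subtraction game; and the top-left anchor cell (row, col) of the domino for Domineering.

ply 1, H at #..#/#..#/.##. | H01=+1→####/#..#/.##.*; H11=+1→#..#/####/.##.
ply 2: ####/#..#/.##. is terminal -1 (V); from #..#/#..#/.##. depth 12

PV length from [#..#/#..#/.##.]: 1 ply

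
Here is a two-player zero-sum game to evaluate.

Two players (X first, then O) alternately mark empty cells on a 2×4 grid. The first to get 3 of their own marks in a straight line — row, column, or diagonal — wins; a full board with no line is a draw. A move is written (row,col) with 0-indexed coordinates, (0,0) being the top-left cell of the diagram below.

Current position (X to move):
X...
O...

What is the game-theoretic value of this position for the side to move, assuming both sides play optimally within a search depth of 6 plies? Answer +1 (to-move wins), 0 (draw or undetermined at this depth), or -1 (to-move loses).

ply 1, X at X.../O... | (0,1)=+0→XX../O...*; (0,2)=+0→X.X./O...; (0,3)=+0→X..X/O...; (1,1)=+0→X.../OX..; (1,2)=+0→X.../O.X.; (1,3)=+0→X.../O..X
ply 2, O at XX../O... | (0,2)=+0→XXO./O...*; (0,3)=-1→XX.O/O...; (1,1)=-1→XX../OO..; (1,2)=-1→XX../O.O.; (1,3)=-1→XX../O..O
ply 3, X at XXO./O... | (0,3)=+0→XXOX/O...*; (1,1)=+0→XXO./OX..; (1,2)=+0→XXO./O.X.; (1,3)=+0→XXO./O..X
ply 4, O at XXOX/O... | (1,1)=+0→XXOX/OO..*; (1,2)=+0→XXOX/O.O.; (1,3)=+0→XXOX/O..O
ply 5, X at XXOX/OO.. | (1,2)=+0→XXOX/OOX.*; (1,3)=-1→XXOX/OO.X
ply 6, O at XXOX/OOX. | (1,3)=+0→XXOX/OOXO*
ply 7: XXOX/OOXO is terminal +0 (X); from X.../O... depth 6

value(X.../O..., X) = 0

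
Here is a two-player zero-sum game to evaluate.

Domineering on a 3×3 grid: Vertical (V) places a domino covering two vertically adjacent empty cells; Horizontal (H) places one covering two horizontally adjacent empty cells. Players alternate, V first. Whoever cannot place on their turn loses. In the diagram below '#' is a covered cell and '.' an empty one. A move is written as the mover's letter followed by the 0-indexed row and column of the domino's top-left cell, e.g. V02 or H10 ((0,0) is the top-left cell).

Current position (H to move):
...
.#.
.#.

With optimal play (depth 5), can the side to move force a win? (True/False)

H winning at [.../.#./.#.]: False

ply 1, H at .../.#./.#. | H00=-1→##./.#./.#.*; H01=-1→.##/.#./.#.
ply 2, V at ##./.#./.#. | V02=+1→###/.##/.#.*; V10=+1→##./##./##.; V12=+1→##./.##/.##
ply 3: ###/.##/.#. is terminal -1 (H); from .../.#./.#. depth 5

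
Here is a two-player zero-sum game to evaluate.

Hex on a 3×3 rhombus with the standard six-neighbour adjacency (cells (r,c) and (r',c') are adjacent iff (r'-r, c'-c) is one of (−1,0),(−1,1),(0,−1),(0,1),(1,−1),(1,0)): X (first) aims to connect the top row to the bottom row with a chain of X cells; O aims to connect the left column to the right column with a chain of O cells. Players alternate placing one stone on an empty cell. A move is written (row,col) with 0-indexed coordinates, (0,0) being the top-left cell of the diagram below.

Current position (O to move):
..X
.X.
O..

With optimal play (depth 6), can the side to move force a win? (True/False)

O winning at [..X/.X./O..]: True

[..X/.X./O..] O move#1: (0,0):-1/O.X/.X./O.., (0,1):-1/.OX/.X./O.., (1,0):-1/..X/OX./O.., (1,2):-1/..X/.XO/O.., (2,1):+1/..X/.X./OO.*, (2,2):-1/..X/.X./O.O
[..X/.X./OO.] X move#2: (0,0):-1/X.X/.X./OO.*, (0,1):-1/.XX/.X./OO., (1,0):-1/..X/XX./OO., (1,2):-1/..X/.XX/OO., (2,2):-1/..X/.X./OOX
[X.X/.X./OO.] O move#3: (0,1):+1/XOX/.X./OO.*, (1,0):+1/X.X/OX./OO., (1,2):+1/X.X/.XO/OO., (2,2):+1/X.X/.X./OOO
[XOX/.X./OO.] X move#4: (1,0):-1/XOX/XX./OO.*, (1,2):-1/XOX/.XX/OO., (2,2):-1/XOX/.X./OOX
[XOX/XX./OO.] O move#5: (1,2):+1/XOX/XXO/OO.*, (2,2):+1/XOX/XX./OOO
[XOX/XXO/OO.] end (terminal -1, X#6); searched ..X/.X./O.. to 6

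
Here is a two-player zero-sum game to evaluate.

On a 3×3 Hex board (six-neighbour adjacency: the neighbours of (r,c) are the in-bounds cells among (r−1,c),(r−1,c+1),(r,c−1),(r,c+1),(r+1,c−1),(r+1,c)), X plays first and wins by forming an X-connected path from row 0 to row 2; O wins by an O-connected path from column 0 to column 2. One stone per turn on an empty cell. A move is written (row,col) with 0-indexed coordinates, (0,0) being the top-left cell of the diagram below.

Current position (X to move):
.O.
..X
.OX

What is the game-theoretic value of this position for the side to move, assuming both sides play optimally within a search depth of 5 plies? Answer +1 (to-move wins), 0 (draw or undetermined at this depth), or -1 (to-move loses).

ply 1, X at .O./..X/.OX | (0,0)=+1→XO./..X/.OX*; (0,2)=+1→.OX/..X/.OX; (1,0)=+1→.O./X.X/.OX; (1,1)=-1→.O./.XX/.OX; (2,0)=-1→.O./..X/XOX
ply 2, O at XO./..X/.OX | (0,2)=-1→XOO/..X/.OX*; (1,0)=-1→XO./O.X/.OX; (1,1)=-1→XO./.OX/.OX; (2,0)=-1→XO./..X/OOX
ply 3, X at XOO/..X/.OX | (1,0)=+1→XOO/X.X/.OX*; (1,1)=-1→XOO/.XX/.OX; (2,0)=-1→XOO/..X/XOX
ply 4, O at XOO/X.X/.OX | (1,1)=-1→XOO/XOX/.OX*; (2,0)=-1→XOO/X.X/OOX
ply 5, X at XOO/XOX/.OX | (2,0)=+1→XOO/XOX/XOX*
ply 6: XOO/XOX/XOX is terminal -1 (O); from .O./..X/.OX depth 5

value(.O./..X/.OX, X) = +1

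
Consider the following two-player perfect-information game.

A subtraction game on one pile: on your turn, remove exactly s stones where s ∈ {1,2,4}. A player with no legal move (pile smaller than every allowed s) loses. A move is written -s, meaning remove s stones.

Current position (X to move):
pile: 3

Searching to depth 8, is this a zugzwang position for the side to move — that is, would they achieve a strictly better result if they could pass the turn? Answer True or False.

zugzwang(3, X) = True

ply 1, X at 3 | -1=-1→2*; -2=-1→1
ply 2, O at 2 | -1=-1→1; -2=+1→0*
ply 3: 0 is terminal -1 (X); from 3 depth 8
suppose X passes — search the same position with O to move:
pass> ply 1, O at 3 | -1=-1→2*; -2=-1→1
pass> ply 2, X at 2 | -1=-1→1; -2=+1→0*
pass> ply 3: 0 is terminal -1 (O); from 3 depth 8
for X: play -1, pass +1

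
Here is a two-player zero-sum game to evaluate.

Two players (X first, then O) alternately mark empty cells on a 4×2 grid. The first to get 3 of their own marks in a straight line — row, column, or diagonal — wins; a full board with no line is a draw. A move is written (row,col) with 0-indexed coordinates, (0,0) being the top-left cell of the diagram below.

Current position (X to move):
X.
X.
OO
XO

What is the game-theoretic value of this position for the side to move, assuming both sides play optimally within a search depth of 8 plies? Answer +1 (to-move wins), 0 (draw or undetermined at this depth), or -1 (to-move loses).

p1 X@[X./X./OO/XO]: (0,1)[XX/X./OO/XO]-1 (1,1)[X./XX/OO/XO]+0*
p2 O@[X./XX/OO/XO]: (0,1)[XO/XX/OO/XO]+0*
p3 X@[XO/XX/OO/XO] terminal +0; root [X./X./OO/XO] d8

value(X./X./OO/XO, X) = 0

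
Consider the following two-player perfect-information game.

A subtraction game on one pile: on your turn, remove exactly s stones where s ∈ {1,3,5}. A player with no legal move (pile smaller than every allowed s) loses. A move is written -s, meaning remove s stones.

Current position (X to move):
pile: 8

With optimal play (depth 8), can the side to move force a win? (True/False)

X winning at [8]: False

p1 X@[8]: -1[7]-1* -3[5]-1 -5[3]-1
p2 O@[7]: -1[6]+1* -3[4]+1 -5[2]+1
p3 X@[6]: -1[5]-1* -3[3]-1 -5[1]-1
p4 O@[5]: -1[4]+1* -3[2]+1 -5[0]+1
p5 X@[4]: -1[3]-1* -3[1]-1
p6 O@[3]: -1[2]+1* -3[0]+1
p7 X@[2]: -1[1]-1*
p8 O@[1]: -1[0]+1*
p9 X@[0] terminal -1; root [8] d8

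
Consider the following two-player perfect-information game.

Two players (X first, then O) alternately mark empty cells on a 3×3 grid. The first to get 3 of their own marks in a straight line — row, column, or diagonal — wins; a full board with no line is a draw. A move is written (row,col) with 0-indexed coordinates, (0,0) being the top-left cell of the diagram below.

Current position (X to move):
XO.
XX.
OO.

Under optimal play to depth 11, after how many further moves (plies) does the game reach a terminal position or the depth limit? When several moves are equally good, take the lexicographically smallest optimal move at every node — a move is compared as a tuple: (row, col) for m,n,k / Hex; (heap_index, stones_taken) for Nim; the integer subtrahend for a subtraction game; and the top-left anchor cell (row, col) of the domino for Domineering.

[XO./XX./OO.] X move#1: (0,2):-1/XOX/XX./OO., (1,2):+1/XO./XXX/OO.*, (2,2):+1/XO./XX./OOX
[XO./XXX/OO.] end (terminal -1, O#2); searched XO./XX./OO. to 11

PV length from [XO./XX./OO.]: 1 ply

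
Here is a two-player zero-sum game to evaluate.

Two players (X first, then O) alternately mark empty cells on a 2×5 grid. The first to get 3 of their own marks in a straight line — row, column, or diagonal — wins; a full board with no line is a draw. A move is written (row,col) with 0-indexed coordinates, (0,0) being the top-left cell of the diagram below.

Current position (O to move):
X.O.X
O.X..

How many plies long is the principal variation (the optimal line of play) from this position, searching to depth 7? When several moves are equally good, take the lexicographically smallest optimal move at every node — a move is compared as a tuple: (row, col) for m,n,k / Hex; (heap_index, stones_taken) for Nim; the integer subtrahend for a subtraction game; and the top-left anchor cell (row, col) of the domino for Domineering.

ply 1, O at X.O.X/O.X.. | (0,1)=+0→XOO.X/O.X..*; (0,3)=+0→X.OOX/O.X..; (1,1)=+0→X.O.X/OOX..; (1,3)=+0→X.O.X/O.XO.; (1,4)=+0→X.O.X/O.X.O
ply 2, X at XOO.X/O.X.. | (0,3)=+0→XOOXX/O.X..*; (1,1)=-1→XOO.X/OXX..; (1,3)=-1→XOO.X/O.XX.; (1,4)=-1→XOO.X/O.X.X
ply 3, O at XOOXX/O.X.. | (1,1)=+0→XOOXX/OOX..*; (1,3)=+0→XOOXX/O.XO.; (1,4)=+0→XOOXX/O.X.O
ply 4, X at XOOXX/OOX.. | (1,3)=+0→XOOXX/OOXX.*; (1,4)=+0→XOOXX/OOX.X
ply 5, O at XOOXX/OOXX. | (1,4)=+0→XOOXX/OOXXO*
ply 6: XOOXX/OOXXO is terminal +0 (X); from X.O.X/O.X.. depth 7

PV length from [X.O.X/O.X..]: 5 plies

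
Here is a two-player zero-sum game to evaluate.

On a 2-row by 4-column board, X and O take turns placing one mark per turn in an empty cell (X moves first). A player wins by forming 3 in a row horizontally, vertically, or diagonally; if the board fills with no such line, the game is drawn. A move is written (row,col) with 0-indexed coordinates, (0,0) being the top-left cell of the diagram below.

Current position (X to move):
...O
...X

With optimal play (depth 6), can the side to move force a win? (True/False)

[...O/...X] X move#1: (0,0):+0/X..O/...X*, (0,1):+0/.X.O/...X, (0,2):+0/..XO/...X, (1,0):+0/...O/X..X, (1,1):+0/...O/.X.X, (1,2):+0/...O/..XX
[X..O/...X] O move#2: (0,1):+0/XO.O/...X*, (0,2):+0/X.OO/...X, (1,0):+0/X..O/O..X, (1,1):+0/X..O/.O.X, (1,2):+0/X..O/..OX
[XO.O/...X] X move#3: (0,2):+0/XOXO/...X*, (1,0):-1/XO.O/X..X, (1,1):-1/XO.O/.X.X, (1,2):-1/XO.O/..XX
[XOXO/...X] O move#4: (1,0):+0/XOXO/O..X*, (1,1):+0/XOXO/.O.X, (1,2):+0/XOXO/..OX
[XOXO/O..X] X move#5: (1,1):+0/XOXO/OX.X*, (1,2):+0/XOXO/O.XX
[XOXO/OX.X] O move#6: (1,2):+0/XOXO/OXOX*
[XOXO/OXOX] end (terminal +0, X#7); searched ...O/...X to 6

X winning at [...O/...X]: False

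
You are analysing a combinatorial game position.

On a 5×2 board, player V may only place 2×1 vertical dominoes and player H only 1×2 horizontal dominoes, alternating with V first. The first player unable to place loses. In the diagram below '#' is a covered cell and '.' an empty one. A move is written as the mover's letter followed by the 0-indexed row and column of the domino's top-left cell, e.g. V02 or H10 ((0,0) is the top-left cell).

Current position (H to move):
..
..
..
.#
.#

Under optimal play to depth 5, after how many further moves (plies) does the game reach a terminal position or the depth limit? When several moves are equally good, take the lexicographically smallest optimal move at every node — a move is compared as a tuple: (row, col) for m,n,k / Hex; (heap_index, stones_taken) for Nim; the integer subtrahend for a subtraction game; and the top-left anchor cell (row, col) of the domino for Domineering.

[../../../.#/.#] H move#1: H00:-1/##/../../.#/.#, H10:+1/../##/../.#/.#*, H20:-1/../../##/.#/.#
[../##/../.#/.#] V move#2: V20:-1/../##/#./##/.#*, V30:-1/../##/../##/##
[../##/#./##/.#] H move#3: H00:+1/##/##/#./##/.#*
[##/##/#./##/.#] end (terminal -1, V#4); searched ../../../.#/.# to 5

PV length from [../../../.#/.#]: 3 plies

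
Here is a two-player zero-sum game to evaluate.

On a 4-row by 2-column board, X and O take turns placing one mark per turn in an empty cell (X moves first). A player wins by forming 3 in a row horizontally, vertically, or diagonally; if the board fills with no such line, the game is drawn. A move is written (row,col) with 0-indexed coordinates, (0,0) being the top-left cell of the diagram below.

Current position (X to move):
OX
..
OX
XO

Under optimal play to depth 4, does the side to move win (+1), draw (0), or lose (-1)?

value(OX/../OX/XO, X) = +1

[OX/../OX/XO] X move#1: (1,0):+0/OX/X./OX/XO, (1,1):+1/OX/.X/OX/XO*
[OX/.X/OX/XO] end (terminal -1, O#2); searched OX/../OX/XO to 4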